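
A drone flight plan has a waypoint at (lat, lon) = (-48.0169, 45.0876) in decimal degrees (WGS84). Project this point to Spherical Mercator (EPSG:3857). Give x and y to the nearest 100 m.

x 5019100 m, y -6109700 m

Web Mercator is spherical with R = a = 6378137 m.
x = R·λ = 6378137 × 0.786927072 = 5019128.673 m.
y = R·ln tan(π/4 + φ/2) = 6378137 × -0.957907749 = -6109666.853 m.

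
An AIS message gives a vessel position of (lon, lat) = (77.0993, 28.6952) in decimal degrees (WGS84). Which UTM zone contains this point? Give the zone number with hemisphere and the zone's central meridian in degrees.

Zone 43N, central meridian 75°

UTM zone = ⌊(λ + 180)/6⌋ + 1; 77.0993° ∈ [72°, 78°) → zone 43.
Hemisphere: N (φ ≥ 0).
Central meridian λ₀ = 6×43 − 183 = 75°.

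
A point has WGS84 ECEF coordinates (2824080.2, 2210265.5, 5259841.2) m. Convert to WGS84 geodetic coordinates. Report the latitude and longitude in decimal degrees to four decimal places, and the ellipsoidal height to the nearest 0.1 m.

λ = atan2(Y, X) = 38.04849923°; p = √(X²+Y²) = 3586182.2 m.
Bowring's method on WGS84 (a = 6378137 m, b = 6356752.314 m) gives φ = 55.89249999°, h = 2537.876 m.

lat 55.8925°, lon 38.0485°, h 2537.9 m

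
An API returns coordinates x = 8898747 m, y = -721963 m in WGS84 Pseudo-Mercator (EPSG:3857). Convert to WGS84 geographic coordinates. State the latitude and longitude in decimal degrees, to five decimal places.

R = 6378137 m. λ = x/R = 79.93880440°.
φ = 2·arctan(exp(y/R)) − 90° = 2·arctan(0.89298) − 90° = -6.47169865°.

lat -6.47170°, lon 79.93880°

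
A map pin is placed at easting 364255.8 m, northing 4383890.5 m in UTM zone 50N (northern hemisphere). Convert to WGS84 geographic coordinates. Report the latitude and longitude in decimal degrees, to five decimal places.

lat 39.59400°, lon 115.41910°

Zone 50N: λ₀ = 117°, k₀ = 0.9996, false easting 500000 m.
Meridian distance M = (N − FN)/k₀ = 4385644.8 m.
Inverse transverse Mercator on WGS84 gives φ = 39.59399996°, λ = 115.41910021°.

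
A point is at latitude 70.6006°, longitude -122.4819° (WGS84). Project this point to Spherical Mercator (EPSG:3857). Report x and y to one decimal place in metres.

x -13634622.7 m, y 11267070.7 m

Web Mercator is spherical with R = a = 6378137 m.
x = R·λ = 6378137 × -2.137712429 = -13634622.739 m.
y = R·ln tan(π/4 + φ/2) = 6378137 × 1.766514377 = 11267070.708 m.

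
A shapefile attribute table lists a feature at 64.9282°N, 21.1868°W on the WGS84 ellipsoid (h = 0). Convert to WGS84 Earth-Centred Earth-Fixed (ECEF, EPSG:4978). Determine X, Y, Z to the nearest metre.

WGS84: a = 6378137 m, e² = 0.006694380; N(φ) = a/√(1−e²sin²φ) = 6395724.767 m.
X = (N+h)·cosφ·cosλ = 2527020.710 m; Y = (N+h)·cosφ·sinλ = -979497.025 m; Z = (N(1−e²)+h)·sinφ = 5754322.182 m.

X 2527021 m, Y -979497 m, Z 5754322 m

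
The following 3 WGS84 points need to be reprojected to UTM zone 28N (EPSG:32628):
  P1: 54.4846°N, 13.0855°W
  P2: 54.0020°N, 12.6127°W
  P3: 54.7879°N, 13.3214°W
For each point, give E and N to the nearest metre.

P1: E 624025 m, N 6039128 m; P2: E 656465 m, N 5986382 m; P3: E 607938 m, N 6072482 m

UTM zone 28N: λ₀ = -15°, k₀ = 0.9996.
P1 (54.4846°, -13.0855°) → (624025.071, 6039127.549) m.
P2 (54.0020°, -12.6127°) → (656464.954, 5986382.012) m.
P3 (54.7879°, -13.3214°) → (607938.093, 6072481.539) m.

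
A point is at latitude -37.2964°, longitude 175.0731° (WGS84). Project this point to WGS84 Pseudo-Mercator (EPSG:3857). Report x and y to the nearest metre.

Web Mercator is spherical with R = a = 6378137 m.
x = R·λ = 6378137 × 3.055602027 = 19489048.344 m.
y = R·ln tan(π/4 + φ/2) = 6378137 × -0.702478176 = -4480502.047 m.

x 19489048 m, y -4480502 m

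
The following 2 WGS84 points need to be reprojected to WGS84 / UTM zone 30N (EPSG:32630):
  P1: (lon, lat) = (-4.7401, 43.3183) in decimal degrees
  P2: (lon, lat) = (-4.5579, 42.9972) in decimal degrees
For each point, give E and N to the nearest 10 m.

UTM zone 30N: λ₀ = -3°, k₀ = 0.9996.
P1 (43.3183°, -4.7401°) → (358900.327, 4797632.645) m.
P2 (42.9972°, -4.5579°) → (373011.252, 4761681.382) m.

P1: E 358900 m, N 4797630 m; P2: E 373010 m, N 4761680 m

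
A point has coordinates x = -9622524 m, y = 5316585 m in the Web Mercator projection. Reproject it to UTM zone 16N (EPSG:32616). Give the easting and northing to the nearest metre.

E 545573 m, N 4764331 m

Web Mercator inverse (R = 6378137 m) → φ = 43.03030030°, λ = -86.44060381°.
UTM 16N forward: E = 545573.101 m, N = 4764331.416 m.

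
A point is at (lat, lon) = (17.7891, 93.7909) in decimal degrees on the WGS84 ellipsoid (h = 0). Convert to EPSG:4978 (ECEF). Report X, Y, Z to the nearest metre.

X -401657 m, Y 6061788 m, Z 1936171 m

WGS84: a = 6378137 m, e² = 0.006694380; N(φ) = a/√(1−e²sin²φ) = 6380130.611 m.
X = (N+h)·cosφ·cosλ = -401656.543 m; Y = (N+h)·cosφ·sinλ = 6061788.428 m; Z = (N(1−e²)+h)·sinφ = 1936171.458 m.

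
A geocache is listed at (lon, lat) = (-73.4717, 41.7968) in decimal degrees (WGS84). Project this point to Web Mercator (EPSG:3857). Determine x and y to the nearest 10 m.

x -8178830 m, y 5130590 m

Web Mercator is spherical with R = a = 6378137 m.
x = R·λ = 6378137 × -1.282323072 = -8178832.232 m.
y = R·ln tan(π/4 + φ/2) = 6378137 × 0.804402524 = 5130589.502 m.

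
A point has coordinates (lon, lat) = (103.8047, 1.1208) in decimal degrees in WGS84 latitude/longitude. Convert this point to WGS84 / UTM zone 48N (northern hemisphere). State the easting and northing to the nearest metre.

Zone 48 central meridian λ₀ = 6×48 − 183 = 105°; Δλ = -1.1953°.
Transverse Mercator on WGS84 with k₀ = 0.9996 gives E = 367008.609 m, N = 123909.372 m.

E 367009 m, N 123909 m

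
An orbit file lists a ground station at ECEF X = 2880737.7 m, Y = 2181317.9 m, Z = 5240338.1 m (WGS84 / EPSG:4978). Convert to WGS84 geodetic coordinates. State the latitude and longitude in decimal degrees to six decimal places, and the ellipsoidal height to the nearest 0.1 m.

lat 55.591800°, lon 37.133300°, h 1750.5 m

λ = atan2(Y, X) = 37.13330015°; p = √(X²+Y²) = 3613419.1 m.
Bowring's method on WGS84 (a = 6378137 m, b = 6356752.314 m) gives φ = 55.59179988°, h = 1750.468 m.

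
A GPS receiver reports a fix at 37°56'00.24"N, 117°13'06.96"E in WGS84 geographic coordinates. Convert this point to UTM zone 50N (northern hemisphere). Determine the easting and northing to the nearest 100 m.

E 519200 m, N 4198400 m

Zone 50 central meridian λ₀ = 6×50 − 183 = 117°; Δλ = +0.2186°.
Transverse Mercator on WGS84 with k₀ = 0.9996 gives E = 519209.852 m, N = 4198448.181 m.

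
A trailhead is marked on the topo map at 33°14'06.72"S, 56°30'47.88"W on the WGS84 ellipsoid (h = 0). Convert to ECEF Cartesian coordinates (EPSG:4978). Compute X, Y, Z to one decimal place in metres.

WGS84: a = 6378137 m, e² = 0.006694380; N(φ) = a/√(1−e²sin²φ) = 6384559.635 m.
X = (N+h)·cosφ·cosλ = 2946432.745 m; Y = (N+h)·cosφ·sinλ = -4453820.230 m; Z = (N(1−e²)+h)·sinφ = -3475806.327 m.

X 2946432.7 m, Y -4453820.2 m, Z -3475806.3 m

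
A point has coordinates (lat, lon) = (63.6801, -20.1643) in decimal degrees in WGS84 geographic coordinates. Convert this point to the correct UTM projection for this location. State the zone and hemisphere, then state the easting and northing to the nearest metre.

Longitude -20.1643° lies in the 6° band [-24°, -18°), giving zone 27; latitude is north of the equator, so 27N.
Zone 27 central meridian λ₀ = 6×27 − 183 = -21°; Δλ = +0.8357°.
Transverse Mercator on WGS84 with k₀ = 0.9996 gives E = 541341.682 m, N = 7061637.869 m.

Zone 27N: E 541342 m, N 7061638 m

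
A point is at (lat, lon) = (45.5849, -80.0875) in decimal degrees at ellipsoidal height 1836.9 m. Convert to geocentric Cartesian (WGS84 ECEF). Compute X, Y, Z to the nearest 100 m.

X 769900 m, Y -4405900 m, Z 4534400 m

WGS84: a = 6378137 m, e² = 0.006694380; N(φ) = a/√(1−e²sin²φ) = 6389057.323 m.
X = (N+h)·cosφ·cosλ = 769944.678 m; Y = (N+h)·cosφ·sinλ = -4405908.568 m; Z = (N(1−e²)+h)·sinφ = 4534390.064 m.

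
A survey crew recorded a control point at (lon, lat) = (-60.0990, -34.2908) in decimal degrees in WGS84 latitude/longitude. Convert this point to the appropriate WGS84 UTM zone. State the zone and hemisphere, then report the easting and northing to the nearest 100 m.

Zone 20S: E 767000 m, N 6201800 m

Longitude -60.0990° lies in the 6° band [-66°, -60°), giving zone 20; latitude is south of the equator, so 20S.
Zone 20 central meridian λ₀ = 6×20 − 183 = -63°; Δλ = +2.9010°.
Transverse Mercator on WGS84 with k₀ = 0.9996 gives E = 767026.695 m, N = 6201789.421 m.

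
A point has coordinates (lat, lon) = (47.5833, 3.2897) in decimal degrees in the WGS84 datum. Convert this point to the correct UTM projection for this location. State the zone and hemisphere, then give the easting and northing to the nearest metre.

Zone 31N: E 521784 m, N 5270028 m

Longitude 3.2897° lies in the 6° band [0°, 6°), giving zone 31; latitude is north of the equator, so 31N.
Zone 31 central meridian λ₀ = 6×31 − 183 = 3°; Δλ = +0.2897°.
Transverse Mercator on WGS84 with k₀ = 0.9996 gives E = 521783.758 m, N = 5270028.096 m.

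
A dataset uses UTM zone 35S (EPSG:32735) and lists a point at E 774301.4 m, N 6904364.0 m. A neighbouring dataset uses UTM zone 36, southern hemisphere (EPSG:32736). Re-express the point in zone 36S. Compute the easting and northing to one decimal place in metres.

UTM 35S → geographic: φ = -27.95760005°, λ = 29.78810049°.
UTM 36S (λ₀ = 33°) forward: E = 183981.002 m, N = 6903338.992 m.

E 183981.0 m, N 6903339.0 m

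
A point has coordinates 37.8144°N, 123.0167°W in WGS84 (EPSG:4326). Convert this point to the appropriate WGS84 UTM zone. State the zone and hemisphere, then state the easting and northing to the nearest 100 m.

Zone 10N: E 498500 m, N 4185200 m

Longitude -123.0167° lies in the 6° band [-126°, -120°), giving zone 10; latitude is north of the equator, so 10N.
Zone 10 central meridian λ₀ = 6×10 − 183 = -123°; Δλ = -0.0167°.
Transverse Mercator on WGS84 with k₀ = 0.9996 gives E = 498530.097 m, N = 4185222.771 m.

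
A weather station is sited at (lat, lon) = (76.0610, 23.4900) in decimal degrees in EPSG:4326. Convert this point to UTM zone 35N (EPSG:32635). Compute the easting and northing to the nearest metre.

E 405669 m, N 8444797 m

Zone 35 central meridian λ₀ = 6×35 − 183 = 27°; Δλ = -3.5100°.
Transverse Mercator on WGS84 with k₀ = 0.9996 gives E = 405668.981 m, N = 8444797.269 m.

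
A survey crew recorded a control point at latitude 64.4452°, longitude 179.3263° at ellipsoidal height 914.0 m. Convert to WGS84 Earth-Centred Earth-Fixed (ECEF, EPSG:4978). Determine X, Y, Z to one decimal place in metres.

WGS84: a = 6378137 m, e² = 0.006694380; N(φ) = a/√(1−e²sin²φ) = 6395584.498 m.
X = (N+h)·cosφ·cosλ = -2759093.480 m; Y = (N+h)·cosφ·sinλ = 32443.698 m; Z = (N(1−e²)+h)·sinφ = 5732122.898 m.

X -2759093.5 m, Y 32443.7 m, Z 5732122.9 m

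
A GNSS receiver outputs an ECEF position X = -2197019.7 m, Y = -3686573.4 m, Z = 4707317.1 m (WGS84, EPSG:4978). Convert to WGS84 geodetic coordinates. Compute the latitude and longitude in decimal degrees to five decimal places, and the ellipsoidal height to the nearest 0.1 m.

lat 47.83650°, lon -120.79290°, h 3540.6 m

λ = atan2(Y, X) = -120.79290022°; p = √(X²+Y²) = 4291587.0 m.
Bowring's method on WGS84 (a = 6378137 m, b = 6356752.314 m) gives φ = 47.83649956°, h = 3540.627 m.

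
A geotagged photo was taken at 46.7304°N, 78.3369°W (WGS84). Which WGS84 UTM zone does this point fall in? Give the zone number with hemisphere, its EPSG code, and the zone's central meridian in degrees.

UTM zone = ⌊(λ + 180)/6⌋ + 1; -78.3369° ∈ [-84°, -78°) → zone 17.
Hemisphere: N (φ ≥ 0).
Central meridian λ₀ = 6×17 − 183 = -81°.
EPSG code: 32617.

Zone 17N (EPSG:32617), central meridian -81°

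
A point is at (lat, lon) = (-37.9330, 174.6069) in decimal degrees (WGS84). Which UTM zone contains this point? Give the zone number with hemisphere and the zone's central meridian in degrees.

Zone 60S, central meridian 177°

UTM zone = ⌊(λ + 180)/6⌋ + 1; 174.6069° ∈ [174°, 180°) → zone 60.
Hemisphere: S (φ < 0).
Central meridian λ₀ = 6×60 − 183 = 177°.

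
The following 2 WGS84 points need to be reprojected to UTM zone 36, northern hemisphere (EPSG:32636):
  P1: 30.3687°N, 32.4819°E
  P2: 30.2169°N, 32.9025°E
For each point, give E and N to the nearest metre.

UTM zone 36N: λ₀ = 33°, k₀ = 0.9996.
P1 (30.3687°, 32.4819°) → (450215.870, 3359755.245) m.
P2 (30.2169°, 32.9025°) → (490616.865, 3342824.045) m.

P1: E 450216 m, N 3359755 m; P2: E 490617 m, N 3342824 m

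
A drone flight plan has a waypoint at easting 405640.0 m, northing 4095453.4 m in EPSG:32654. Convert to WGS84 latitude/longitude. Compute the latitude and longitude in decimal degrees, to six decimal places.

Zone 54N: λ₀ = 141°, k₀ = 0.9996, false easting 500000 m.
Meridian distance M = (N − FN)/k₀ = 4097092.2 m.
Inverse transverse Mercator on WGS84 gives φ = 37.00049981°, λ = 139.93950001°.

lat 37.000500°, lon 139.939500°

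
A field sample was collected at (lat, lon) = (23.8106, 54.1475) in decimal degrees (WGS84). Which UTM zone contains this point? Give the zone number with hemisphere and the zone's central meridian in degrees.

Zone 40N, central meridian 57°

UTM zone = ⌊(λ + 180)/6⌋ + 1; 54.1475° ∈ [54°, 60°) → zone 40.
Hemisphere: N (φ ≥ 0).
Central meridian λ₀ = 6×40 − 183 = 57°.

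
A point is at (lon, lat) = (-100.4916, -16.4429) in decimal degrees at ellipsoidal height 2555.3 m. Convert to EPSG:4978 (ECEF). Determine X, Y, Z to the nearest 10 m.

X -1114650 m, Y -6019040 m, Z -1794510 m

WGS84: a = 6378137 m, e² = 0.006694380; N(φ) = a/√(1−e²sin²φ) = 6379848.216 m.
X = (N+h)·cosφ·cosλ = -1114650.096 m; Y = (N+h)·cosφ·sinλ = -6019038.357 m; Z = (N(1−e²)+h)·sinφ = -1794511.740 m.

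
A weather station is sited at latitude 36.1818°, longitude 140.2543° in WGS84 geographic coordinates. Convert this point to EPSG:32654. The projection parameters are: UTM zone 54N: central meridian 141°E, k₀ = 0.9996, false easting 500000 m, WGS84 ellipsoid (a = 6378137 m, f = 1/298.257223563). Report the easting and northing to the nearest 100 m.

Zone 54 central meridian λ₀ = 6×54 − 183 = 141°; Δλ = -0.7457°.
Transverse Mercator on WGS84 with k₀ = 0.9996 gives E = 432945.848 m, N = 4004370.646 m.

E 432900 m, N 4004400 m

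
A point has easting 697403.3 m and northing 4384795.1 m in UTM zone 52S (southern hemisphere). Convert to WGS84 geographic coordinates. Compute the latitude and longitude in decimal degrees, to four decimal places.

Zone 52S: λ₀ = 129°, k₀ = 0.9996, false easting 500000 m, false northing 10000000 m.
Meridian distance M = (N − FN)/k₀ = -5617451.9 m.
Inverse transverse Mercator on WGS84 gives φ = -50.65519986°, λ = 131.79280062°.

lat -50.6552°, lon 131.7928°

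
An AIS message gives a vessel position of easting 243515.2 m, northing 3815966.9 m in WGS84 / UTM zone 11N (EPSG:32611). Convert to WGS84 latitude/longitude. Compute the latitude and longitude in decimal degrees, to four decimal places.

Zone 11N: λ₀ = -117°, k₀ = 0.9996, false easting 500000 m.
Meridian distance M = (N − FN)/k₀ = 3817493.9 m.
Inverse transverse Mercator on WGS84 gives φ = 34.45340031°, λ = -119.79189964°.

lat 34.4534°, lon -119.7919°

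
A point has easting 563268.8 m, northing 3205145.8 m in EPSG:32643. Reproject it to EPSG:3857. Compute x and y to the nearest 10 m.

x 8421250 m, y 3372180 m

Unproject from UTM 43N (λ₀ = 75°) → φ = 28.97280018°, λ = 75.64940008°.
Web Mercator (R = 6378137 m): x = 8421252.696 m, y = 3372184.563 m.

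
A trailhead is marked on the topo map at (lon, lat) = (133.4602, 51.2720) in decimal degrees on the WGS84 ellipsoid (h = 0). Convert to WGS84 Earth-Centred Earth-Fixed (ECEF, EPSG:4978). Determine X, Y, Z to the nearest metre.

WGS84: a = 6378137 m, e² = 0.006694380; N(φ) = a/√(1−e²sin²φ) = 6391169.624 m.
X = (N+h)·cosφ·cosλ = -2750348.989 m; Y = (N+h)·cosφ·sinλ = 2902298.087 m; Z = (N(1−e²)+h)·sinφ = 4952532.114 m.

X -2750349 m, Y 2902298 m, Z 4952532 m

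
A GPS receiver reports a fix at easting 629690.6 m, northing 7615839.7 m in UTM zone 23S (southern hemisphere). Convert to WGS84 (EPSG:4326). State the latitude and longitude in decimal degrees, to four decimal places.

lat -21.5556°, lon -43.7475°

Zone 23S: λ₀ = -45°, k₀ = 0.9996, false easting 500000 m, false northing 10000000 m.
Meridian distance M = (N − FN)/k₀ = -2385114.3 m.
Inverse transverse Mercator on WGS84 gives φ = -21.55560002°, λ = -43.74750026°.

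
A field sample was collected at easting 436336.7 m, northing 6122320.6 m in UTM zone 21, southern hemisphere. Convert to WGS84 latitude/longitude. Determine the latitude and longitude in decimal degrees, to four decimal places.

Zone 21S: λ₀ = -57°, k₀ = 0.9996, false easting 500000 m, false northing 10000000 m.
Meridian distance M = (N − FN)/k₀ = -3879231.1 m.
Inverse transverse Mercator on WGS84 gives φ = -35.03980000°, λ = -57.69799956°.

lat -35.0398°, lon -57.6980°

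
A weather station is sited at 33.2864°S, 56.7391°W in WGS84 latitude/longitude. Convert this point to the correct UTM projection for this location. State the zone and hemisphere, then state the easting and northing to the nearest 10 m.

Longitude -56.7391° lies in the 6° band [-60°, -54°), giving zone 21; latitude is south of the equator, so 21S.
Zone 21 central meridian λ₀ = 6×21 − 183 = -57°; Δλ = +0.2609°.
Transverse Mercator on WGS84 with k₀ = 0.9996 gives E = 524293.178 m, N = 6316931.639 m.

Zone 21S: E 524290 m, N 6316930 m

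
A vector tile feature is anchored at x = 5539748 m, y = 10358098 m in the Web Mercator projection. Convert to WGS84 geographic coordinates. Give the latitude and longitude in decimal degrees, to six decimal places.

lat 67.698901°, lon 49.764403°

R = 6378137 m. λ = x/R = 49.76440299°.
φ = 2·arctan(exp(y/R)) − 90° = 2·arctan(5.07335) − 90° = 67.69890060°.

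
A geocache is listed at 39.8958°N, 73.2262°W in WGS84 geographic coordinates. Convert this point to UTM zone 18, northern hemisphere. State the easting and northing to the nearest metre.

Zone 18 central meridian λ₀ = 6×18 − 183 = -75°; Δλ = +1.7738°.
Transverse Mercator on WGS84 with k₀ = 0.9996 gives E = 651645.275 m, N = 4417697.991 m.

E 651645 m, N 4417698 m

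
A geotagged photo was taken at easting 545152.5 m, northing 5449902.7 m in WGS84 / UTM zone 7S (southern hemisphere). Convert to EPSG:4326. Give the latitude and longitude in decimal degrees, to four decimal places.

Zone 7S: λ₀ = -141°, k₀ = 0.9996, false easting 500000 m, false northing 10000000 m.
Meridian distance M = (N − FN)/k₀ = -4551918.1 m.
Inverse transverse Mercator on WGS84 gives φ = -41.10090000°, λ = -140.46229943°.

lat -41.1009°, lon -140.4623°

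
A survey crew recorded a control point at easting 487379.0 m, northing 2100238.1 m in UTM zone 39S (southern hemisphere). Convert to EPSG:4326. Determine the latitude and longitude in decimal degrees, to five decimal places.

lat -71.20020°, lon 50.64910°

Zone 39S: λ₀ = 51°, k₀ = 0.9996, false easting 500000 m, false northing 10000000 m.
Meridian distance M = (N − FN)/k₀ = -7902923.1 m.
Inverse transverse Mercator on WGS84 gives φ = -71.20020040°, λ = 50.64910093°.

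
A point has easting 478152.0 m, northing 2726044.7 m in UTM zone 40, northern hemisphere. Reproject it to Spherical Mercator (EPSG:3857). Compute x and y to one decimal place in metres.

Unproject from UTM 40N (λ₀ = 57°) → φ = 24.64849967°, λ = 56.78410012°.
Web Mercator (R = 6378137 m): x = 6321177.111 m, y = 2832632.096 m.

x 6321177.1 m, y 2832632.1 m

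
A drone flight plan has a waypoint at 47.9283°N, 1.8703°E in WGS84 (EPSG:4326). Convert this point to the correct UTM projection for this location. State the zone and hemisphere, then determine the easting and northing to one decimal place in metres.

Zone 31N: E 415613.3 m, N 5308948.7 m

Longitude 1.8703° lies in the 6° band [0°, 6°), giving zone 31; latitude is north of the equator, so 31N.
Zone 31 central meridian λ₀ = 6×31 − 183 = 3°; Δλ = -1.1297°.
Transverse Mercator on WGS84 with k₀ = 0.9996 gives E = 415613.308 m, N = 5308948.699 m.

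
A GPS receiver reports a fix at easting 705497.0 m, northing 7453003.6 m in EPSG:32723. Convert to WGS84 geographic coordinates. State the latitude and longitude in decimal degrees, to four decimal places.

Zone 23S: λ₀ = -45°, k₀ = 0.9996, false easting 500000 m, false northing 10000000 m.
Meridian distance M = (N − FN)/k₀ = -2548015.6 m.
Inverse transverse Mercator on WGS84 gives φ = -23.01870034°, λ = -42.99479962°.

lat -23.0187°, lon -42.9948°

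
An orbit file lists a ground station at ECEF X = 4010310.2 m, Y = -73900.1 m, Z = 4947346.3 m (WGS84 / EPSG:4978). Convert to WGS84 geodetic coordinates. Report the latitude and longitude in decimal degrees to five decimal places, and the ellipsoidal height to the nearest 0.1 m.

λ = atan2(Y, X) = -1.05570005°; p = √(X²+Y²) = 4010991.0 m.
Bowring's method on WGS84 (a = 6378137 m, b = 6356752.314 m) gives φ = 51.15509971°, h = 3801.829 m.

lat 51.15510°, lon -1.05570°, h 3801.8 m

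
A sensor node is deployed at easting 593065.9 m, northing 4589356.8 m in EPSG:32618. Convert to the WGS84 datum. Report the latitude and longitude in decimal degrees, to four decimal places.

Zone 18N: λ₀ = -75°, k₀ = 0.9996, false easting 500000 m.
Meridian distance M = (N − FN)/k₀ = 4591193.3 m.
Inverse transverse Mercator on WGS84 gives φ = 41.45040040°, λ = -73.88579970°.

lat 41.4504°, lon -73.8858°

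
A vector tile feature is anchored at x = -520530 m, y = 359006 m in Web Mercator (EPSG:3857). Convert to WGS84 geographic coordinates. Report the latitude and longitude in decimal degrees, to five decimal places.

lat 3.22330°, lon -4.67600°

R = 6378137 m. λ = x/R = -4.67600055°.
φ = 2·arctan(exp(y/R)) − 90° = 2·arctan(1.05790) − 90° = 3.22330419°.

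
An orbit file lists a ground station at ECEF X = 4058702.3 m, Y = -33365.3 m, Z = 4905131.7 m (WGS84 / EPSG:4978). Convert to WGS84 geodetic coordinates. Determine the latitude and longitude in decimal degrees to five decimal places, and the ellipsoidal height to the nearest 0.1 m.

λ = atan2(Y, X) = -0.47099976°; p = √(X²+Y²) = 4058839.4 m.
Bowring's method on WGS84 (a = 6378137 m, b = 6356752.314 m) gives φ = 50.58219963°, h = 1253.017 m.

lat 50.58220°, lon -0.47100°, h 1253.0 m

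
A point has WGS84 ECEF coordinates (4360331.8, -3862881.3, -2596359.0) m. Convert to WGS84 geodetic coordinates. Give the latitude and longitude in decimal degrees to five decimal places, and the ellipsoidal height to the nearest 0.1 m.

lat -24.16600°, lon -41.53820°, h 3150.8 m

λ = atan2(Y, X) = -41.53819950°; p = √(X²+Y²) = 5825319.3 m.
Bowring's method on WGS84 (a = 6378137 m, b = 6356752.314 m) gives φ = -24.16600039°, h = 3150.825 m.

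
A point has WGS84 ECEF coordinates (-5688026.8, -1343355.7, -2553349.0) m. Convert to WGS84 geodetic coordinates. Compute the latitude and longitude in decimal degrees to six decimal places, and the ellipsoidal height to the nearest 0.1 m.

lat -23.741000°, lon -166.711800°, h 3223.4 m

λ = atan2(Y, X) = -166.71180015°; p = √(X²+Y²) = 5844506.3 m.
Bowring's method on WGS84 (a = 6378137 m, b = 6356752.314 m) gives φ = -23.74099967°, h = 3223.431 m.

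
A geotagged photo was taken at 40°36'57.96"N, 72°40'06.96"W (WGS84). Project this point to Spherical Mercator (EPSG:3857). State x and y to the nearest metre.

Web Mercator is spherical with R = a = 6378137 m.
x = R·λ = 6378137 × -1.268306333 = -8089431.549 m.
y = R·ln tan(π/4 + φ/2) = 6378137 × 0.777010646 = 4955880.350 m.

x -8089432 m, y 4955880 m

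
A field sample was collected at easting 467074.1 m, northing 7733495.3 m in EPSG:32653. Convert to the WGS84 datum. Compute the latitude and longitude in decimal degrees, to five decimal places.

lat 69.70760°, lon 134.14930°

Zone 53N: λ₀ = 135°, k₀ = 0.9996, false easting 500000 m.
Meridian distance M = (N − FN)/k₀ = 7736589.9 m.
Inverse transverse Mercator on WGS84 gives φ = 69.70760037°, λ = 134.14929977°.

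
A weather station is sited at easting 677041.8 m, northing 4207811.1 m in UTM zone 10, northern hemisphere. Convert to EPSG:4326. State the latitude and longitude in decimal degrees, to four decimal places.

lat 38.0007°, lon -120.9836°

Zone 10N: λ₀ = -123°, k₀ = 0.9996, false easting 500000 m.
Meridian distance M = (N − FN)/k₀ = 4209494.9 m.
Inverse transverse Mercator on WGS84 gives φ = 38.00069969°, λ = -120.98359977°.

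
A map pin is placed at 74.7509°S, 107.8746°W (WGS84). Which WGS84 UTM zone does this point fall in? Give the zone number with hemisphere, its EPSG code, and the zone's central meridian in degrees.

UTM zone = ⌊(λ + 180)/6⌋ + 1; -107.8746° ∈ [-108°, -102°) → zone 13.
Hemisphere: S (φ < 0).
Central meridian λ₀ = 6×13 − 183 = -105°.
EPSG code: 32713.

Zone 13S (EPSG:32713), central meridian -105°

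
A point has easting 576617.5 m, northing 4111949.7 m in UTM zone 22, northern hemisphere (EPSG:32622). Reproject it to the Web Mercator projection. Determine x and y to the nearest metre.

x -5581248 m, y 4460147 m

Unproject from UTM 22N (λ₀ = -51°) → φ = 37.15079982°, λ = -50.13719967°.
Web Mercator (R = 6378137 m): x = -5581247.537 m, y = 4460147.234 m.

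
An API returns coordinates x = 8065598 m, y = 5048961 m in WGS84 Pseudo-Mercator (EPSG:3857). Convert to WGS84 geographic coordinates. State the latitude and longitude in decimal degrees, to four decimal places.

R = 6378137 m. λ = x/R = 72.45449959°.
φ = 2·arctan(exp(y/R)) − 90° = 2·arctan(2.20693) − 90° = 41.24779931°.

lat 41.2478°, lon 72.4545°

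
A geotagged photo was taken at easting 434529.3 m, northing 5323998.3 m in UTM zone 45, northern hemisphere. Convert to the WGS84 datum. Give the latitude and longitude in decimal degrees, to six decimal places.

Zone 45N: λ₀ = 87°, k₀ = 0.9996, false easting 500000 m.
Meridian distance M = (N − FN)/k₀ = 5326128.8 m.
Inverse transverse Mercator on WGS84 gives φ = 48.06589995°, λ = 86.12120036°.

lat 48.065900°, lon 86.121200°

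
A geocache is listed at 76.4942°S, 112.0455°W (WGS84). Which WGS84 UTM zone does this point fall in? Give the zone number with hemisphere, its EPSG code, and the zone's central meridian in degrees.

Zone 12S (EPSG:32712), central meridian -111°

UTM zone = ⌊(λ + 180)/6⌋ + 1; -112.0455° ∈ [-114°, -108°) → zone 12.
Hemisphere: S (φ < 0).
Central meridian λ₀ = 6×12 − 183 = -111°.
EPSG code: 32712.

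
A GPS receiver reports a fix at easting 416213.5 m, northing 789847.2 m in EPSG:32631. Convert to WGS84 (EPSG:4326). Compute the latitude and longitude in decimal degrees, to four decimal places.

lat 7.1450°, lon 2.2412°

Zone 31N: λ₀ = 3°, k₀ = 0.9996, false easting 500000 m.
Meridian distance M = (N − FN)/k₀ = 790163.3 m.
Inverse transverse Mercator on WGS84 gives φ = 7.14500023°, λ = 2.24119992°.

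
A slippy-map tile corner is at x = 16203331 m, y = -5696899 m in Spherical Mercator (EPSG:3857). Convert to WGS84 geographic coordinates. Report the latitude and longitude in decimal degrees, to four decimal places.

lat -45.4768°, lon 145.5570°

R = 6378137 m. λ = x/R = 145.55699891°.
φ = 2·arctan(exp(y/R)) − 90° = 2·arctan(0.40935) − 90° = -45.47680106°.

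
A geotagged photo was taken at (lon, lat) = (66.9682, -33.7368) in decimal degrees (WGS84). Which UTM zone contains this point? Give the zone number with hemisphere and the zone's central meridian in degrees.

UTM zone = ⌊(λ + 180)/6⌋ + 1; 66.9682° ∈ [66°, 72°) → zone 42.
Hemisphere: S (φ < 0).
Central meridian λ₀ = 6×42 − 183 = 69°.

Zone 42S, central meridian 69°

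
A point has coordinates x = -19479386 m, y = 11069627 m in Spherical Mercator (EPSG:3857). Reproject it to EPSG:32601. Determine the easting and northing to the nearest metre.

E 576843 m, N 7767454 m

Web Mercator inverse (R = 6378137 m) → φ = 70.00279983°, λ = -174.98630169°.
UTM 1N forward: E = 576842.982 m, N = 7767454.462 m.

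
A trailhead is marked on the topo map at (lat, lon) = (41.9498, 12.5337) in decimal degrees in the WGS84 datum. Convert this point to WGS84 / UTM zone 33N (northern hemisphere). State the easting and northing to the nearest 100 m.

Zone 33 central meridian λ₀ = 6×33 − 183 = 15°; Δλ = -2.4663°.
Transverse Mercator on WGS84 with k₀ = 0.9996 gives E = 295579.621 m, N = 4647144.634 m.

E 295600 m, N 4647100 m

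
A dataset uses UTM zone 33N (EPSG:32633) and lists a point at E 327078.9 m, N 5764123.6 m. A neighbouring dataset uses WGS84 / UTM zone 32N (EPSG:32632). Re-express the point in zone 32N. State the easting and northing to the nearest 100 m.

E 738900 m, N 5766800 m

UTM 33N → geographic: φ = 52.00079999°, λ = 12.48089944°.
UTM 32N (λ₀ = 9°) forward: E = 738925.874 m, N = 5766849.544 m.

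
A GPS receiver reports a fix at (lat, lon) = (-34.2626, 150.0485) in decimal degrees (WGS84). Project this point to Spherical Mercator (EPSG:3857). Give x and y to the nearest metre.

Web Mercator is spherical with R = a = 6378137 m.
x = R·λ = 6378137 × 2.618840363 = 16703322.614 m.
y = R·ln tan(π/4 + φ/2) = 6378137 × -0.637195082 = -4064117.530 m.

x 16703323 m, y -4064118 m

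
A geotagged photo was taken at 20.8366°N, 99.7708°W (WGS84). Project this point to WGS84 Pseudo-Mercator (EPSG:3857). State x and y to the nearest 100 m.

x -11106400 m, y 2372400 m

Web Mercator is spherical with R = a = 6378137 m.
x = R·λ = 6378137 × -1.741328957 = -11106434.652 m.
y = R·ln tan(π/4 + φ/2) = 6378137 × 0.371959008 = 2372405.514 m.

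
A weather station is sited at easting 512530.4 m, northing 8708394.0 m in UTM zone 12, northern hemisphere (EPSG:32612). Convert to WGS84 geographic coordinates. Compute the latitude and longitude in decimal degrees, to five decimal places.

lat 78.44770°, lon -110.43950°

Zone 12N: λ₀ = -111°, k₀ = 0.9996, false easting 500000 m.
Meridian distance M = (N − FN)/k₀ = 8711878.8 m.
Inverse transverse Mercator on WGS84 gives φ = 78.44770014°, λ = -110.43950117°.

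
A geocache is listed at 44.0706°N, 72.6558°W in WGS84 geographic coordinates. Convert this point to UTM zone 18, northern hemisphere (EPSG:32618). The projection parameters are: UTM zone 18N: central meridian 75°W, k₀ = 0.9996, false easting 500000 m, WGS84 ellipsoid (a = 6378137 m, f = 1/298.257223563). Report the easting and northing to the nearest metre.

Zone 18 central meridian λ₀ = 6×18 − 183 = -75°; Δλ = +2.3442°.
Transverse Mercator on WGS84 with k₀ = 0.9996 gives E = 687722.924 m, N = 4882386.101 m.

E 687723 m, N 4882386 m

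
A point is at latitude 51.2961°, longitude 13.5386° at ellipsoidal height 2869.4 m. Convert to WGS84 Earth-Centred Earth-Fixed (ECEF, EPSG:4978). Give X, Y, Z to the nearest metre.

WGS84: a = 6378137 m, e² = 0.006694380; N(φ) = a/√(1−e²sin²φ) = 6391178.442 m.
X = (N+h)·cosφ·cosλ = 3887071.648 m; Y = (N+h)·cosφ·sinλ = 935973.432 m; Z = (N(1−e²)+h)·sinφ = 4956448.351 m.

X 3887072 m, Y 935973 m, Z 4956448 m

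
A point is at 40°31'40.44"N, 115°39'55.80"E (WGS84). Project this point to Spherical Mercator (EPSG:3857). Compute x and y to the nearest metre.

Web Mercator is spherical with R = a = 6378137 m.
x = R·λ = 6378137 × 2.018743806 = 12875824.562 m.
y = R·ln tan(π/4 + φ/2) = 6378137 × 0.774984050 = 4942954.441 m.

x 12875825 m, y 4942954 m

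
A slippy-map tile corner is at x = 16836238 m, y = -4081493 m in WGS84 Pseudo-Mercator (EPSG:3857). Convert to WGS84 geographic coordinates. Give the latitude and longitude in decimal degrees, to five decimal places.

lat -34.39150°, lon 151.24250°

R = 6378137 m. λ = x/R = 151.24249922°.
φ = 2·arctan(exp(y/R)) − 90° = 2·arctan(0.52733) − 90° = -34.39150120°.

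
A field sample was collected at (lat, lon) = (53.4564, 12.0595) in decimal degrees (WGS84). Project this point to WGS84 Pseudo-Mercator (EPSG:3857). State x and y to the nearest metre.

Web Mercator is spherical with R = a = 6378137 m.
x = R·λ = 6378137 × 0.210477981 = 1342457.399 m.
y = R·ln tan(π/4 + φ/2) = 6378137 × 1.108140174 = 7067869.845 m.

x 1342457 m, y 7067870 m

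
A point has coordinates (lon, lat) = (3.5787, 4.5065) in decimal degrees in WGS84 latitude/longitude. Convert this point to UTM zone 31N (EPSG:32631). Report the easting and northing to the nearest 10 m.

E 564200 m, N 498140 m

Zone 31 central meridian λ₀ = 6×31 − 183 = 3°; Δλ = +0.5787°.
Transverse Mercator on WGS84 with k₀ = 0.9996 gives E = 564198.152 m, N = 498139.429 m.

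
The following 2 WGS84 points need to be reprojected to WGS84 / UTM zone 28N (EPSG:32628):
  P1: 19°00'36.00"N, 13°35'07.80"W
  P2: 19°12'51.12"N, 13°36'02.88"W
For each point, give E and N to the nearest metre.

P1: E 648879 m, N 2102533 m; P2: E 647088 m, N 2125120 m

UTM zone 28N: λ₀ = -15°, k₀ = 0.9996.
P1 (19.0100°, -13.5855°) → (648879.072, 2102532.629) m.
P2 (19.2142°, -13.6008°) → (647087.721, 2125119.628) m.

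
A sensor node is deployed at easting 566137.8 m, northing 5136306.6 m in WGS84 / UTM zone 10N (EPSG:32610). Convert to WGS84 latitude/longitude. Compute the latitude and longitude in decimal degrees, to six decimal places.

lat 46.377100°, lon -122.140001°

Zone 10N: λ₀ = -123°, k₀ = 0.9996, false easting 500000 m.
Meridian distance M = (N − FN)/k₀ = 5138361.9 m.
Inverse transverse Mercator on WGS84 gives φ = 46.37709999°, λ = -122.14000053°.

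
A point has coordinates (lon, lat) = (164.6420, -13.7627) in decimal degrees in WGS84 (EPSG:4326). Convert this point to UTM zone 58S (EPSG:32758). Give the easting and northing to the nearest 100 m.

E 461300 m, N 8478500 m

Zone 58 central meridian λ₀ = 6×58 − 183 = 165°; Δλ = -0.3580°.
Transverse Mercator on WGS84 with k₀ = 0.9996 gives E = 461299.736 m, N = 8478488.877 m.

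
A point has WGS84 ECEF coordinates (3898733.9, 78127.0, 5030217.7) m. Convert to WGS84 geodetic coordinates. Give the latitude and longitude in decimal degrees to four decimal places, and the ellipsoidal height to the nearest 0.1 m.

lat 52.4027°, lon 1.1480°, h -61.1 m

λ = atan2(Y, X) = 1.14800046°; p = √(X²+Y²) = 3899516.6 m.
Bowring's method on WGS84 (a = 6378137 m, b = 6356752.314 m) gives φ = 52.40269993°, h = -61.138 m.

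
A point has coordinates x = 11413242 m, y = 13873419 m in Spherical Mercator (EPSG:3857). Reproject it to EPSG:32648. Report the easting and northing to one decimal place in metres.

Web Mercator inverse (R = 6378137 m) → φ = 77.03900061°, λ = 102.52689730°.
UTM 48N forward: E = 438097.409 m, N = 8552427.496 m.

E 438097.4 m, N 8552427.5 m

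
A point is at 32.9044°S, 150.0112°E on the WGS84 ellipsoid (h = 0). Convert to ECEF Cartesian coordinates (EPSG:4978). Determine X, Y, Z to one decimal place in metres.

WGS84: a = 6378137 m, e² = 0.006694380; N(φ) = a/√(1−e²sin²φ) = 6384446.574 m.
X = (N+h)·cosφ·cosλ = -4642629.416 m; Y = (N+h)·cosφ·sinλ = 2679213.444 m; Z = (N(1−e²)+h)·sinφ = -3445061.920 m.

X -4642629.4 m, Y 2679213.4 m, Z -3445061.9 m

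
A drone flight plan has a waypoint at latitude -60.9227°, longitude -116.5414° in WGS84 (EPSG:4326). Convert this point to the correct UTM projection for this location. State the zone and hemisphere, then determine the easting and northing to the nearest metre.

Zone 11S: E 524864 m, N 3245736 m

Longitude -116.5414° lies in the 6° band [-120°, -114°), giving zone 11; latitude is south of the equator, so 11S.
Zone 11 central meridian λ₀ = 6×11 − 183 = -117°; Δλ = +0.4586°.
Transverse Mercator on WGS84 with k₀ = 0.9996 gives E = 524863.876 m, N = 3245735.660 m.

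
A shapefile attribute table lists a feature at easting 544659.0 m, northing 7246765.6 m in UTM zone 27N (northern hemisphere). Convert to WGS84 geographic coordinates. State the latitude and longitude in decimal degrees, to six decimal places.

lat 65.340700°, lon -20.040701°

Zone 27N: λ₀ = -21°, k₀ = 0.9996, false easting 500000 m.
Meridian distance M = (N − FN)/k₀ = 7249665.5 m.
Inverse transverse Mercator on WGS84 gives φ = 65.34070029°, λ = -20.04070095°.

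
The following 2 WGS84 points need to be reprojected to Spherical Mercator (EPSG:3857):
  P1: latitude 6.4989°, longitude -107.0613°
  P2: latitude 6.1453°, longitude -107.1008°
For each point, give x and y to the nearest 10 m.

P1: x -11918010 m, y 725010 m; P2: x -11922410 m, y 685410 m

Web Mercator: x = R·λ, y = R·ln tan(π/4+φ/2), R = 6378137 m.
P1 (6.4989°, -107.0613°) → (-11918009.400, 725010.542) m.
P2 (6.1453°, -107.1008°) → (-11922406.520, 685407.059) m.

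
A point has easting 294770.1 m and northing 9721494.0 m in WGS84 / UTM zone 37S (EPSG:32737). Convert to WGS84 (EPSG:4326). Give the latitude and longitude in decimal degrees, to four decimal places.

Zone 37S: λ₀ = 39°, k₀ = 0.9996, false easting 500000 m, false northing 10000000 m.
Meridian distance M = (N − FN)/k₀ = -278617.4 m.
Inverse transverse Mercator on WGS84 gives φ = -2.51840034°, λ = 37.15419983°.

lat -2.5184°, lon 37.1542°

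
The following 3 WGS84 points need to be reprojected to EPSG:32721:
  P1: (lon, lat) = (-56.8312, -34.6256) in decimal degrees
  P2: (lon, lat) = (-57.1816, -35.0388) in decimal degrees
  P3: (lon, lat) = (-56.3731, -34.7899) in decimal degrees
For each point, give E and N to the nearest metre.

P1: E 515473 m, N 6168462 m; P2: E 483437 m, N 6122639 m; P3: E 557352 m, N 6150077 m

UTM zone 21S: λ₀ = -57°, k₀ = 0.9996.
P1 (-34.6256°, -56.8312°) → (515473.118, 6168462.240) m.
P2 (-35.0388°, -57.1816°) → (483436.516, 6122639.079) m.
P3 (-34.7899°, -56.3731°) → (557351.900, 6150076.799) m.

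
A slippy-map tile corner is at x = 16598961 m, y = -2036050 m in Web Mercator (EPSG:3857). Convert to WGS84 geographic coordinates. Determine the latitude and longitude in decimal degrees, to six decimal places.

R = 6378137 m. λ = x/R = 149.11100367°.
φ = 2·arctan(exp(y/R)) − 90° = 2·arctan(0.72671) − 90° = -17.98719674°.

lat -17.987197°, lon 149.111004°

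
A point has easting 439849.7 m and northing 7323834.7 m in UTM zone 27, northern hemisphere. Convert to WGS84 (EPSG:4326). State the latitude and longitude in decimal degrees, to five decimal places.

lat 66.02950°, lon -22.32690°

Zone 27N: λ₀ = -21°, k₀ = 0.9996, false easting 500000 m.
Meridian distance M = (N − FN)/k₀ = 7326765.4 m.
Inverse transverse Mercator on WGS84 gives φ = 66.02950021°, λ = -22.32690087°.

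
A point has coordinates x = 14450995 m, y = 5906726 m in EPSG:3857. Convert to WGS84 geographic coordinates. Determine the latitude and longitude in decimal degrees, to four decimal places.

R = 6378137 m. λ = x/R = 129.81549679°.
φ = 2·arctan(exp(y/R)) − 90° = 2·arctan(2.52462) − 90° = 46.78300124°.

lat 46.7830°, lon 129.8155°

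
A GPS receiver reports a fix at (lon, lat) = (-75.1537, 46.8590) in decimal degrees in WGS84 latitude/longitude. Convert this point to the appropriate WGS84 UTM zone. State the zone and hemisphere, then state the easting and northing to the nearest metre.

Longitude -75.1537° lies in the 6° band [-78°, -72°), giving zone 18; latitude is north of the equator, so 18N.
Zone 18 central meridian λ₀ = 6×18 − 183 = -75°; Δλ = -0.1537°.
Transverse Mercator on WGS84 with k₀ = 0.9996 gives E = 488284.165 m, N = 5189506.952 m.

Zone 18N: E 488284 m, N 5189507 m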